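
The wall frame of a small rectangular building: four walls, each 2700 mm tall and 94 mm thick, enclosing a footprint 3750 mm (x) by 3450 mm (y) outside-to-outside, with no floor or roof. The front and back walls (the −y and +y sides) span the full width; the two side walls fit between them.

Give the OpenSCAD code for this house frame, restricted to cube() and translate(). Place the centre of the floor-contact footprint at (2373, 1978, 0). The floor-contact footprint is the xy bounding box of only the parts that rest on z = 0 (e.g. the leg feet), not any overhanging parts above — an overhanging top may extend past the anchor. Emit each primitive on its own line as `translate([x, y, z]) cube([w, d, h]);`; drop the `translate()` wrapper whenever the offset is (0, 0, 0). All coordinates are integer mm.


translate([498, 253, 0]) cube([3750, 94, 2700]);
translate([498, 3609, 0]) cube([3750, 94, 2700]);
translate([498, 347, 0]) cube([94, 3262, 2700]);
translate([4154, 347, 0]) cube([94, 3262, 2700]);


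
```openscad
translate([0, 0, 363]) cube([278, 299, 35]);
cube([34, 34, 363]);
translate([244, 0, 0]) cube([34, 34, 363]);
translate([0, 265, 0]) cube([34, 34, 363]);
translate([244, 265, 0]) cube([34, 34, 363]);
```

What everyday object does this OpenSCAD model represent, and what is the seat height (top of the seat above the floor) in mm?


A stool. The seat height is 398 mm.

A 278×299×35 slab at z = 363 on four corner posts — a stool. The seat top is 363 + 35 = 398 mm.


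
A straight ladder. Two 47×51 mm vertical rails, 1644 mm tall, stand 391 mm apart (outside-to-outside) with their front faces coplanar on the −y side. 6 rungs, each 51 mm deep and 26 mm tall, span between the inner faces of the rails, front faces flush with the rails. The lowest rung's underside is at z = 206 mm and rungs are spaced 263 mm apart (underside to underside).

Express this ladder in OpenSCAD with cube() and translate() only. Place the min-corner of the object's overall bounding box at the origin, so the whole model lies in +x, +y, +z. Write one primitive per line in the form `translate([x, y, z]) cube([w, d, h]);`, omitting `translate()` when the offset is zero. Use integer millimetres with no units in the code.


cube([47, 51, 1644]);
translate([344, 0, 0]) cube([47, 51, 1644]);
translate([47, 0, 206]) cube([297, 51, 26]);
translate([47, 0, 469]) cube([297, 51, 26]);
translate([47, 0, 732]) cube([297, 51, 26]);
translate([47, 0, 995]) cube([297, 51, 26]);
translate([47, 0, 1258]) cube([297, 51, 26]);
translate([47, 0, 1521]) cube([297, 51, 26]);


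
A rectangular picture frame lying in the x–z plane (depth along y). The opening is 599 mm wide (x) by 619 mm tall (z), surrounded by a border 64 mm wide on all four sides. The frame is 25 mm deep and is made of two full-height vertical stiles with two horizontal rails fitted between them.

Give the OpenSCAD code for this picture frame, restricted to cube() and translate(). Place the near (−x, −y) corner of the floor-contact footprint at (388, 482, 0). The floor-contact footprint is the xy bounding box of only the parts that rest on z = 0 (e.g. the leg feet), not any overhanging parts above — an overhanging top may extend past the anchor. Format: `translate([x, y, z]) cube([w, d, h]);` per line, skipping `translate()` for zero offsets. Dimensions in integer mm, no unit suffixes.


translate([388, 482, 0]) cube([64, 25, 747]);
translate([1051, 482, 0]) cube([64, 25, 747]);
translate([452, 482, 0]) cube([599, 25, 64]);
translate([452, 482, 683]) cube([599, 25, 64]);


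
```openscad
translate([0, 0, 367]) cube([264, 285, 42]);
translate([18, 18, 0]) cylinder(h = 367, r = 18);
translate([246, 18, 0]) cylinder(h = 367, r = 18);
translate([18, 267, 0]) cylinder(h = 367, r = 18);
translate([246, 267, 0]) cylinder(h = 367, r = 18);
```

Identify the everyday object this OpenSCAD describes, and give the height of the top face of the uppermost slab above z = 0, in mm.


A stool. The seat height is 409 mm.

A 264×285×42 slab at z = 367 on four corner cylinders — a stool. The seat top is 367 + 42 = 409 mm.


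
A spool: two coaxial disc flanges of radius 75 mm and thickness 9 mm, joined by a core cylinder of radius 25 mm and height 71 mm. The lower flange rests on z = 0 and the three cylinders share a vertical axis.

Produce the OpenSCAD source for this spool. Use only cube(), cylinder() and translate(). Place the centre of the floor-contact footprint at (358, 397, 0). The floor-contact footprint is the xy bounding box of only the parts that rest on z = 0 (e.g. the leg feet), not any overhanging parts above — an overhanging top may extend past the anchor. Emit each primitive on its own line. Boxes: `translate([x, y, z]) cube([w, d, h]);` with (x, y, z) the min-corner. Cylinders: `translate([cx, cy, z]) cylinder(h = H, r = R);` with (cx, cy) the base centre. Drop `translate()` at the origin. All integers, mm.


translate([358, 397, 0]) cylinder(h = 9, r = 75);
translate([358, 397, 9]) cylinder(h = 71, r = 25);
translate([358, 397, 80]) cylinder(h = 9, r = 75);


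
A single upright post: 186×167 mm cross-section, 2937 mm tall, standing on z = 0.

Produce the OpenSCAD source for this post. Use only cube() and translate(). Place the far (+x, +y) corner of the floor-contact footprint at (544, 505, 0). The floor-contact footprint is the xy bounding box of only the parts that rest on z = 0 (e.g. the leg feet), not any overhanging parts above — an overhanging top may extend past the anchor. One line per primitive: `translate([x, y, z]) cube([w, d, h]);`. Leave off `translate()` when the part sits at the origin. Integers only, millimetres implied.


translate([358, 338, 0]) cube([186, 167, 2937]);


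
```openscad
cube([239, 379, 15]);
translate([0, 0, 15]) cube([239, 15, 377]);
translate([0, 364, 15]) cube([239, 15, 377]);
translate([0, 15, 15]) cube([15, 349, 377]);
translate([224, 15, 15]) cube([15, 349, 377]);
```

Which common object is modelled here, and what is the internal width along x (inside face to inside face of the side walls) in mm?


An open box. The internal width is 209 mm.

A 239×379 base slab with four walls standing on it — an open box. The base is 239 mm wide and the walls are 15 mm thick, so the internal width is 239 − 2 × 15 = 209 mm.


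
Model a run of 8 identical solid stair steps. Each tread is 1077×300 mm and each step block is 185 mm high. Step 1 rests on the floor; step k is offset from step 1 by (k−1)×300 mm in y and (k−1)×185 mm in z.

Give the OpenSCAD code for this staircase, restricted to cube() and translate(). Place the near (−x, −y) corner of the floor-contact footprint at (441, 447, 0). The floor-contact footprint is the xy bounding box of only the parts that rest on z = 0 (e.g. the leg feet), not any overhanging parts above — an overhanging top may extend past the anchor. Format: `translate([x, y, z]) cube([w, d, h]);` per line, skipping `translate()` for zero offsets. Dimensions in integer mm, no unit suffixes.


translate([441, 447, 0]) cube([1077, 300, 185]);
translate([441, 747, 185]) cube([1077, 300, 185]);
translate([441, 1047, 370]) cube([1077, 300, 185]);
translate([441, 1347, 555]) cube([1077, 300, 185]);
translate([441, 1647, 740]) cube([1077, 300, 185]);
translate([441, 1947, 925]) cube([1077, 300, 185]);
translate([441, 2247, 1110]) cube([1077, 300, 185]);
translate([441, 2547, 1295]) cube([1077, 300, 185]);


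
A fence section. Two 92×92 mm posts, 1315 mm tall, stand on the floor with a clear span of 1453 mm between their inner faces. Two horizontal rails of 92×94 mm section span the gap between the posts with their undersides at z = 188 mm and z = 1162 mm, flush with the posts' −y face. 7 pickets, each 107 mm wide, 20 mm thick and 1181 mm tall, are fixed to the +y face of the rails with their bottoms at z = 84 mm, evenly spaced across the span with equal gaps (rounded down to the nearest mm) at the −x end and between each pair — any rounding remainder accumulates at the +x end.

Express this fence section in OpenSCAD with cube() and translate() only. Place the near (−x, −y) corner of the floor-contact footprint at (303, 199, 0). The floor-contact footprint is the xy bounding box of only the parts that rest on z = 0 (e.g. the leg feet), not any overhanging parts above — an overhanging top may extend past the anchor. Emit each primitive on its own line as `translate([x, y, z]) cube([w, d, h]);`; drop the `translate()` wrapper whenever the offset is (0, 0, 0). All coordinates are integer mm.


translate([303, 199, 0]) cube([92, 92, 1315]);
translate([1848, 199, 0]) cube([92, 92, 1315]);
translate([395, 199, 188]) cube([1453, 92, 94]);
translate([395, 199, 1162]) cube([1453, 92, 94]);
translate([483, 291, 84]) cube([107, 20, 1181]);
translate([678, 291, 84]) cube([107, 20, 1181]);
translate([873, 291, 84]) cube([107, 20, 1181]);
translate([1068, 291, 84]) cube([107, 20, 1181]);
translate([1263, 291, 84]) cube([107, 20, 1181]);
translate([1458, 291, 84]) cube([107, 20, 1181]);
translate([1653, 291, 84]) cube([107, 20, 1181]);


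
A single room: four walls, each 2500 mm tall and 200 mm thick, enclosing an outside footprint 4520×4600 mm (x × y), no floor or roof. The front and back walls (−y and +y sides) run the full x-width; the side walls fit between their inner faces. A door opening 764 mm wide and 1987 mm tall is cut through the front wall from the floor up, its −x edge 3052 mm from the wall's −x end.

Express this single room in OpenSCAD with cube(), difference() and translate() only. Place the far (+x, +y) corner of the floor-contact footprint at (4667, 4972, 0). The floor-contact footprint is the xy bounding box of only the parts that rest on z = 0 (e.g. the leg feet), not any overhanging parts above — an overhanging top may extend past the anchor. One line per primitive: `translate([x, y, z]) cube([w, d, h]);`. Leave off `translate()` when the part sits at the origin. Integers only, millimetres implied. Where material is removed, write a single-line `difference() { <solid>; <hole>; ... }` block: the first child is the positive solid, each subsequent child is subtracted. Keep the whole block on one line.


difference() { translate([147, 372, 0]) cube([4520, 200, 2500]); translate([3199, 372, 0]) cube([764, 200, 1987]); }
translate([147, 4772, 0]) cube([4520, 200, 2500]);
translate([147, 572, 0]) cube([200, 4200, 2500]);
translate([4467, 572, 0]) cube([200, 4200, 2500]);


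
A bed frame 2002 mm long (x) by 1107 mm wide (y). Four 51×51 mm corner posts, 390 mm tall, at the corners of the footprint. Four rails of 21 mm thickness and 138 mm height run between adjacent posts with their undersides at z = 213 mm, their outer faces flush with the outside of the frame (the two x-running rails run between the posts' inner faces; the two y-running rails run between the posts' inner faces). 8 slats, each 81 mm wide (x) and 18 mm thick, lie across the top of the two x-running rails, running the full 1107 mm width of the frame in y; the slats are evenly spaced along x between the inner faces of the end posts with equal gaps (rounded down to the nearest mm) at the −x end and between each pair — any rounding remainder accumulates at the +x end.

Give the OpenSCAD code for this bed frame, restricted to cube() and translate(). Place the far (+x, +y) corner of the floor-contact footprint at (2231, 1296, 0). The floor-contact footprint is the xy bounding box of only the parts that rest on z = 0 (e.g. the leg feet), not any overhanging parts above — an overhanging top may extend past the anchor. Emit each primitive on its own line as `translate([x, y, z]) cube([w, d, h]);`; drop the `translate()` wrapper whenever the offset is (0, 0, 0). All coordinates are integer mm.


// slat z = rail_z + rail_h = 213 + 138 = 351
// slat gap = ⌊(1900 − 8·81) / 9⌋ = 139
translate([229, 189, 0]) cube([51, 51, 390]);
translate([229, 1245, 0]) cube([51, 51, 390]);
translate([2180, 189, 0]) cube([51, 51, 390]);
translate([2180, 1245, 0]) cube([51, 51, 390]);
translate([280, 189, 213]) cube([1900, 21, 138]);
translate([280, 1275, 213]) cube([1900, 21, 138]);
translate([229, 240, 213]) cube([21, 1005, 138]);
translate([2210, 240, 213]) cube([21, 1005, 138]);
translate([419, 189, 351]) cube([81, 1107, 18]);
translate([639, 189, 351]) cube([81, 1107, 18]);
translate([859, 189, 351]) cube([81, 1107, 18]);
translate([1079, 189, 351]) cube([81, 1107, 18]);
translate([1299, 189, 351]) cube([81, 1107, 18]);
translate([1519, 189, 351]) cube([81, 1107, 18]);
translate([1739, 189, 351]) cube([81, 1107, 18]);
translate([1959, 189, 351]) cube([81, 1107, 18]);


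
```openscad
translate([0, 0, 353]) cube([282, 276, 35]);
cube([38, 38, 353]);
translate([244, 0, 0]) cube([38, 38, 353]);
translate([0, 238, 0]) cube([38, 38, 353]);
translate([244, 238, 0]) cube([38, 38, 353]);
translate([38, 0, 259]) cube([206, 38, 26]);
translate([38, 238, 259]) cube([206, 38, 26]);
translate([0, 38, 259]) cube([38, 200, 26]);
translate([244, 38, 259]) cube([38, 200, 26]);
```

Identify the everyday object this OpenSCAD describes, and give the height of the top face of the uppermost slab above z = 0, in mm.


A stool. The seat height is 388 mm.

A 282×276×35 slab at z = 353 on four corner posts — a stool. The seat top is 353 + 35 = 388 mm.


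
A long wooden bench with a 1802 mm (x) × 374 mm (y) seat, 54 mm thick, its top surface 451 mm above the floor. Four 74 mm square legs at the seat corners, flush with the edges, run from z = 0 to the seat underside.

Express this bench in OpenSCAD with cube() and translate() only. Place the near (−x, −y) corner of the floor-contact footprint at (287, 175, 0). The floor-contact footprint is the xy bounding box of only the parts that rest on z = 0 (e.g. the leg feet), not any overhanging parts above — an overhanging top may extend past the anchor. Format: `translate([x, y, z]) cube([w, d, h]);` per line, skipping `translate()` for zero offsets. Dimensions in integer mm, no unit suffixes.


translate([287, 175, 397]) cube([1802, 374, 54]);
translate([287, 175, 0]) cube([74, 74, 397]);
translate([287, 475, 0]) cube([74, 74, 397]);
translate([2015, 175, 0]) cube([74, 74, 397]);
translate([2015, 475, 0]) cube([74, 74, 397]);


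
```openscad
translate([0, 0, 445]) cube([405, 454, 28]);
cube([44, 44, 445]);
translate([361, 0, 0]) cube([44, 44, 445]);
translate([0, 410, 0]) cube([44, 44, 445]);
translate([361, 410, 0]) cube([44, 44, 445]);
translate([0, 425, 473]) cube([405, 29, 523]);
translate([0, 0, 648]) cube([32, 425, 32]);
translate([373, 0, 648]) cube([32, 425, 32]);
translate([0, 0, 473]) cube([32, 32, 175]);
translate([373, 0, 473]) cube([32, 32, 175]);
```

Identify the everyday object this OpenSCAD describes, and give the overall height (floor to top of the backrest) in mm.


A chair. The overall height is 996 mm.

A slab on four corner posts with a tall panel at the back — a chair. The seat slab sits at z = 445 with thickness 28, and the 523 mm backrest starts at the seat top, so the overall height is 445 + 28 + 523 = 996 mm.


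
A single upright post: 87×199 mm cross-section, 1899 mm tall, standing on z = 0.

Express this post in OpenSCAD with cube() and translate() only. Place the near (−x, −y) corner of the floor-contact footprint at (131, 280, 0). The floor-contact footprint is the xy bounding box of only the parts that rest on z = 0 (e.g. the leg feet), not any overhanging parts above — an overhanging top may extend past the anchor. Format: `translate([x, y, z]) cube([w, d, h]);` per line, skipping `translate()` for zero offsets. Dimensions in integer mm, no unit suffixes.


translate([131, 280, 0]) cube([87, 199, 1899]);


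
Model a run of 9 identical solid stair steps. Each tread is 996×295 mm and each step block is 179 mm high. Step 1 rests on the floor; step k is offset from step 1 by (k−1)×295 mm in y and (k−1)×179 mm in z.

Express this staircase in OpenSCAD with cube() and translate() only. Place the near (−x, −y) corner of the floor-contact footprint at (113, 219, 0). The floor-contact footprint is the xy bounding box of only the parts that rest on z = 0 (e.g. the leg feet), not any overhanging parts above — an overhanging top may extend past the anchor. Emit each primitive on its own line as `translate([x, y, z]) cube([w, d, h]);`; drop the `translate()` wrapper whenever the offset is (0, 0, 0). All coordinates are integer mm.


translate([113, 219, 0]) cube([996, 295, 179]);
translate([113, 514, 179]) cube([996, 295, 179]);
translate([113, 809, 358]) cube([996, 295, 179]);
translate([113, 1104, 537]) cube([996, 295, 179]);
translate([113, 1399, 716]) cube([996, 295, 179]);
translate([113, 1694, 895]) cube([996, 295, 179]);
translate([113, 1989, 1074]) cube([996, 295, 179]);
translate([113, 2284, 1253]) cube([996, 295, 179]);
translate([113, 2579, 1432]) cube([996, 295, 179]);


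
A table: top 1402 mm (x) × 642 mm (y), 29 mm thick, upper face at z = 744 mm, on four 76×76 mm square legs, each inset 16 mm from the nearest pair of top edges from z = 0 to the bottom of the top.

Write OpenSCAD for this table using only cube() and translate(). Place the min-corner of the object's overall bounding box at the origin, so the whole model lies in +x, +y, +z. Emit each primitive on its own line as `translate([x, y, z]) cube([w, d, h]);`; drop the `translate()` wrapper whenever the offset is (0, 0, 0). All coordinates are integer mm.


// leg_h = 744 - 29 = 715
translate([0, 0, 715]) cube([1402, 642, 29]);
translate([16, 16, 0]) cube([76, 76, 715]);
translate([1310, 16, 0]) cube([76, 76, 715]);
translate([16, 550, 0]) cube([76, 76, 715]);
translate([1310, 550, 0]) cube([76, 76, 715]);


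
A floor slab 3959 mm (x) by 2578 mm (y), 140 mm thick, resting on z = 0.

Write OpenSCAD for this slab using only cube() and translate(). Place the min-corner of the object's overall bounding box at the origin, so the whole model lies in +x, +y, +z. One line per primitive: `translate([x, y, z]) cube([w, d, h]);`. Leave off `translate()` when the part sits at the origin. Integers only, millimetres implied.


cube([3959, 2578, 140]);


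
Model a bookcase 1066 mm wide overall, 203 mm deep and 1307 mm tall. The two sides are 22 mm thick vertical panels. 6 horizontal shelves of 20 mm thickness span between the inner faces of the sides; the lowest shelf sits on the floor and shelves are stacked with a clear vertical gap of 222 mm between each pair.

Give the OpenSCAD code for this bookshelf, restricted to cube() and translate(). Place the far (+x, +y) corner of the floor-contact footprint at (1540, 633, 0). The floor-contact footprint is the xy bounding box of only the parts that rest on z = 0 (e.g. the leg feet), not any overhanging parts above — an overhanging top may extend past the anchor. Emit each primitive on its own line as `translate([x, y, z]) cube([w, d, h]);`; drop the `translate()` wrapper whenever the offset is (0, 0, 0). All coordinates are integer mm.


translate([474, 430, 0]) cube([22, 203, 1307]);
translate([1518, 430, 0]) cube([22, 203, 1307]);
translate([496, 430, 0]) cube([1022, 203, 20]);
translate([496, 430, 242]) cube([1022, 203, 20]);
translate([496, 430, 484]) cube([1022, 203, 20]);
translate([496, 430, 726]) cube([1022, 203, 20]);
translate([496, 430, 968]) cube([1022, 203, 20]);
translate([496, 430, 1210]) cube([1022, 203, 20]);


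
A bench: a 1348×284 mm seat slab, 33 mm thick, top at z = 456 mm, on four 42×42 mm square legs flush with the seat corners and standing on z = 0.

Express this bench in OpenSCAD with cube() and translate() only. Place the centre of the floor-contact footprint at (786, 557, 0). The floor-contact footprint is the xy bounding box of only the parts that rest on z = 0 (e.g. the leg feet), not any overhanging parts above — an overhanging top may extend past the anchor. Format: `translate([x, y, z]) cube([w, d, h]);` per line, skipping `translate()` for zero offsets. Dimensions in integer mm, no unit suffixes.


translate([112, 415, 423]) cube([1348, 284, 33]);
translate([112, 415, 0]) cube([42, 42, 423]);
translate([112, 657, 0]) cube([42, 42, 423]);
translate([1418, 415, 0]) cube([42, 42, 423]);
translate([1418, 657, 0]) cube([42, 42, 423]);


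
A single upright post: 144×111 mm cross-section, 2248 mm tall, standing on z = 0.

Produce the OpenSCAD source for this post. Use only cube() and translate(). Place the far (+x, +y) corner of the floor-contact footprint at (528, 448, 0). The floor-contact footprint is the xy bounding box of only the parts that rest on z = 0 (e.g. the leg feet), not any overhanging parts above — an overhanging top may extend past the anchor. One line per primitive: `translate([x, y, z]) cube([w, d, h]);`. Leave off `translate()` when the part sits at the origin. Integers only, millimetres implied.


translate([384, 337, 0]) cube([144, 111, 2248]);


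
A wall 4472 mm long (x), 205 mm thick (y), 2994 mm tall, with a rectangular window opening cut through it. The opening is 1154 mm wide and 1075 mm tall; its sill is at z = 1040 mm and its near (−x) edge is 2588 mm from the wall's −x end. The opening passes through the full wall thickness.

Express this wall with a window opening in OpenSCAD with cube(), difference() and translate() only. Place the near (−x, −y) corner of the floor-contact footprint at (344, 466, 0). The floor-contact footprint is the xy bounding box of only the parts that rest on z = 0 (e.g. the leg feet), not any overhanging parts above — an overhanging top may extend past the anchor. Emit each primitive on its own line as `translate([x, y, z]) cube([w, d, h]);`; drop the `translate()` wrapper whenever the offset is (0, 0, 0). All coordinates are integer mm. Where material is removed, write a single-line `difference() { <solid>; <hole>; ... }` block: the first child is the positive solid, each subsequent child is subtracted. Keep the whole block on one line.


difference() { translate([344, 466, 0]) cube([4472, 205, 2994]); translate([2932, 466, 1040]) cube([1154, 205, 1075]); }


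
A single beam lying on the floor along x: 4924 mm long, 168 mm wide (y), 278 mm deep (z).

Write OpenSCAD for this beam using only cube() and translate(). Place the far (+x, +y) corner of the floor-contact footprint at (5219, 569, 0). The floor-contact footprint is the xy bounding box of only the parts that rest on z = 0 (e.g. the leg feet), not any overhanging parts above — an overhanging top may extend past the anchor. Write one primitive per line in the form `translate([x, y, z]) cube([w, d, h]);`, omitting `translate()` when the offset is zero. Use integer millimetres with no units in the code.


translate([295, 401, 0]) cube([4924, 168, 278]);


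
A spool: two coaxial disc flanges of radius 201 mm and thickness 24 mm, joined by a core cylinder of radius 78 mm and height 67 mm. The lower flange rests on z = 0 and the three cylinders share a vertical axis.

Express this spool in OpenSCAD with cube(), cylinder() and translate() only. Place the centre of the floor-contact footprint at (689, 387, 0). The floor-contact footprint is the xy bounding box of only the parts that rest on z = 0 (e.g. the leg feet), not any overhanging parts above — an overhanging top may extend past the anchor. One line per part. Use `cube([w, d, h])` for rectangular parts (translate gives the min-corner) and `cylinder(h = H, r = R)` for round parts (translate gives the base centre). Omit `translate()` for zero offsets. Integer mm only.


translate([689, 387, 0]) cylinder(h = 24, r = 201);
translate([689, 387, 24]) cylinder(h = 67, r = 78);
translate([689, 387, 91]) cylinder(h = 24, r = 201);


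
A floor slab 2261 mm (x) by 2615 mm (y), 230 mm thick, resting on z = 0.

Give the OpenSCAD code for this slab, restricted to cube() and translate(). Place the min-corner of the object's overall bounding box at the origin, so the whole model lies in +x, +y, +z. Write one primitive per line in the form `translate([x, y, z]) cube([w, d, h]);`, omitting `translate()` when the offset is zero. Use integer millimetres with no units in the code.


cube([2261, 2615, 230]);


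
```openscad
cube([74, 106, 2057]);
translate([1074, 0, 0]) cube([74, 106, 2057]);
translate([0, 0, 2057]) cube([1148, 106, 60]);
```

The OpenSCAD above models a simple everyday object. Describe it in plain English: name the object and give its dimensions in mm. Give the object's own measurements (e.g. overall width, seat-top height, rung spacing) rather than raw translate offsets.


A door frame. The clear opening is 1000 mm wide and 2057 mm high. Two 74 mm wide jambs, 106 mm deep, stand either side of the opening from the floor to the top of the opening. A 60 mm thick head sits across the top of both jambs, spanning the full outside width of the frame.


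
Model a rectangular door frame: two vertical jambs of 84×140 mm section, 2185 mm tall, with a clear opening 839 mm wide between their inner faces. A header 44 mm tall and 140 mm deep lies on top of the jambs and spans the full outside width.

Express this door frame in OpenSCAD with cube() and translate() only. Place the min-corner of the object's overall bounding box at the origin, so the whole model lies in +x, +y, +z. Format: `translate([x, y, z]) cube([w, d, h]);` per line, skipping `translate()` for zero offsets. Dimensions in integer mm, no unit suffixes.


cube([84, 140, 2185]);
translate([923, 0, 0]) cube([84, 140, 2185]);
translate([0, 0, 2185]) cube([1007, 140, 44]);


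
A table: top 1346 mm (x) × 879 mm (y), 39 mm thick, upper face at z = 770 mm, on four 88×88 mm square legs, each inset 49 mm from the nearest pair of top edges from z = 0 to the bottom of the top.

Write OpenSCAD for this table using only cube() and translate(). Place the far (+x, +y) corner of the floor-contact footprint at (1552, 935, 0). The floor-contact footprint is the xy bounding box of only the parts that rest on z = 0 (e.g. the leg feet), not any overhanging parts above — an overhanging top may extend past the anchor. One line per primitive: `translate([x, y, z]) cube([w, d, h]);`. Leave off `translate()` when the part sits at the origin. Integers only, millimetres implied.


translate([255, 105, 731]) cube([1346, 879, 39]);
translate([304, 154, 0]) cube([88, 88, 731]);
translate([1464, 154, 0]) cube([88, 88, 731]);
translate([304, 847, 0]) cube([88, 88, 731]);
translate([1464, 847, 0]) cube([88, 88, 731]);


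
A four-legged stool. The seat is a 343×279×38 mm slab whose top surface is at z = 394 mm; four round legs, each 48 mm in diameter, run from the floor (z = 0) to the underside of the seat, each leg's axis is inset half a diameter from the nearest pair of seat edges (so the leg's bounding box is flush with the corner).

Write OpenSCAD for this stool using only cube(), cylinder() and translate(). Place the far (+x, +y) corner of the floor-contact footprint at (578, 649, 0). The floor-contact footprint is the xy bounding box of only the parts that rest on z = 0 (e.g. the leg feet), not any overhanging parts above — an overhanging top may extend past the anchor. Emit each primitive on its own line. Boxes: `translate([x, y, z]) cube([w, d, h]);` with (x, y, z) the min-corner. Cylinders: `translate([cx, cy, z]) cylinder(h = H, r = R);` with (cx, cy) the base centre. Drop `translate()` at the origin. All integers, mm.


translate([235, 370, 356]) cube([343, 279, 38]);
translate([259, 394, 0]) cylinder(h = 356, r = 24);
translate([554, 394, 0]) cylinder(h = 356, r = 24);
translate([259, 625, 0]) cylinder(h = 356, r = 24);
translate([554, 625, 0]) cylinder(h = 356, r = 24);


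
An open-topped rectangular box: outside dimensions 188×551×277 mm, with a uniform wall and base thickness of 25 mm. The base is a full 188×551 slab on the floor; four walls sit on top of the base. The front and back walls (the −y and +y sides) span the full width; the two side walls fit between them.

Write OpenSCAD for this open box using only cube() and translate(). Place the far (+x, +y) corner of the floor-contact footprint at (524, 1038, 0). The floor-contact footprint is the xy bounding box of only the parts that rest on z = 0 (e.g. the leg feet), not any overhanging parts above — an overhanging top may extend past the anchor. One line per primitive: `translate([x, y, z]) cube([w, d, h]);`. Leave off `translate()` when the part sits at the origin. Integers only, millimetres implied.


translate([336, 487, 0]) cube([188, 551, 25]);
translate([336, 487, 25]) cube([188, 25, 252]);
translate([336, 1013, 25]) cube([188, 25, 252]);
translate([336, 512, 25]) cube([25, 501, 252]);
translate([499, 512, 25]) cube([25, 501, 252]);


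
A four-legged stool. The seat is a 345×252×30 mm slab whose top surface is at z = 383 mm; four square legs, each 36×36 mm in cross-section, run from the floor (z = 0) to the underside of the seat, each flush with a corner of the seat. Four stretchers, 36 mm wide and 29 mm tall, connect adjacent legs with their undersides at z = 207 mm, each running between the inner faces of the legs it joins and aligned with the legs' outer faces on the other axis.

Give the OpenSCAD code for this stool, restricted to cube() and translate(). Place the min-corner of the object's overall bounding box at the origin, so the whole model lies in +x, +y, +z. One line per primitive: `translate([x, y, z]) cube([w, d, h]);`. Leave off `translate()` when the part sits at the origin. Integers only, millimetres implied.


// leg_h = 383 - 30 = 353
// stretcher span = 345 - 2*36 = 273
translate([0, 0, 353]) cube([345, 252, 30]);
cube([36, 36, 353]);
translate([309, 0, 0]) cube([36, 36, 353]);
translate([0, 216, 0]) cube([36, 36, 353]);
translate([309, 216, 0]) cube([36, 36, 353]);
translate([36, 0, 207]) cube([273, 36, 29]);
translate([36, 216, 207]) cube([273, 36, 29]);
translate([0, 36, 207]) cube([36, 180, 29]);
translate([309, 36, 207]) cube([36, 180, 29]);


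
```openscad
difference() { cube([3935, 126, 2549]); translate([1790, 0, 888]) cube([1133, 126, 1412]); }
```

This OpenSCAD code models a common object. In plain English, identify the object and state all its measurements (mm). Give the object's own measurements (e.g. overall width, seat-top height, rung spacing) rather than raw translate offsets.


A wall 3935 mm long (x), 126 mm thick (y), 2549 mm tall, with a rectangular window opening cut through it. The opening is 1133 mm wide and 1412 mm tall; its sill is at z = 888 mm and its near (−x) edge is 1790 mm from the wall's −x end. The opening passes through the full wall thickness.


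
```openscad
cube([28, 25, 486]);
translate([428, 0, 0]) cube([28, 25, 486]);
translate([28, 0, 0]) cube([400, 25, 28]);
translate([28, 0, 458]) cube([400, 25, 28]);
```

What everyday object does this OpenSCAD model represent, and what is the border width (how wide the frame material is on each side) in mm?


A picture frame. The border width is 28 mm.

Four thin pieces enclosing a rectangular opening — a picture frame. The two full-height stiles are 486 mm tall; the top rail sits at z = 458 and is 28 mm tall, so the border above the opening is 486 − 458 = 28 mm, matching the stile x-width.


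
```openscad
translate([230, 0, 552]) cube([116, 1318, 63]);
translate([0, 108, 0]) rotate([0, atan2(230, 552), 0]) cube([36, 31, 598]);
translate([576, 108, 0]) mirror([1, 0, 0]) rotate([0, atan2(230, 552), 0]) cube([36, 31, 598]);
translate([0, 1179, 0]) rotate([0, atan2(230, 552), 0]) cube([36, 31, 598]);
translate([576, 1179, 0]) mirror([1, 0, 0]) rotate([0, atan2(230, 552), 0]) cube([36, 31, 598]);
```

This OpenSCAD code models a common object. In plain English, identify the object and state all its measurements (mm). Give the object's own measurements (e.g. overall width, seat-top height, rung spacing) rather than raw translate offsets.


A sawhorse. A 116×1318×63 mm beam (x, y, z) sits on two A-frame leg pairs. Each pair is two raked legs of 36×31 mm section (31 mm along y) splaying symmetrically in x. Each leg rises 552 mm vertically over 230 mm of horizontal reach and is 598 mm long along its own axis. Every leg's outer bottom edge rests on the floor and its outer top edge meets a bottom edge of the beam — the left legs (tilting toward +x) meet the beam's −x bottom edge, the right legs (their mirror images, tilting toward −x) meet its +x bottom edge — so the leg tops tuck under the beam, the beam's underside is 552 mm above the floor, and the feet are 576 mm apart outside-to-outside with the beam centred between them. The two leg pairs are set in 108 mm from either end of the beam.


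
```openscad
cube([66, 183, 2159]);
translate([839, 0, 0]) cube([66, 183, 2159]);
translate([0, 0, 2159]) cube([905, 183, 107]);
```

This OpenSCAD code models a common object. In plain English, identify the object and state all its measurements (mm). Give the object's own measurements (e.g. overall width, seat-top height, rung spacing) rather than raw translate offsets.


A door frame. The clear opening is 773 mm wide and 2159 mm high. Two 66 mm wide jambs, 183 mm deep, stand either side of the opening from the floor to the top of the opening. A 107 mm thick head sits across the top of both jambs, spanning the full outside width of the frame.


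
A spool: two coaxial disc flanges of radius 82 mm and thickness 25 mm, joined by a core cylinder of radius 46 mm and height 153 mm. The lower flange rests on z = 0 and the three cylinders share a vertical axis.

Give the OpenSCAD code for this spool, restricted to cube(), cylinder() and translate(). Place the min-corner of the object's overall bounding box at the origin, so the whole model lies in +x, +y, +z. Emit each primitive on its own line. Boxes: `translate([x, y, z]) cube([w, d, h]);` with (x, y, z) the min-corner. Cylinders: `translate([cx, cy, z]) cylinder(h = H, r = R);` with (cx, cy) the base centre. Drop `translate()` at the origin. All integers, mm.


translate([82, 82, 0]) cylinder(h = 25, r = 82);
translate([82, 82, 25]) cylinder(h = 153, r = 46);
translate([82, 82, 178]) cylinder(h = 25, r = 82);


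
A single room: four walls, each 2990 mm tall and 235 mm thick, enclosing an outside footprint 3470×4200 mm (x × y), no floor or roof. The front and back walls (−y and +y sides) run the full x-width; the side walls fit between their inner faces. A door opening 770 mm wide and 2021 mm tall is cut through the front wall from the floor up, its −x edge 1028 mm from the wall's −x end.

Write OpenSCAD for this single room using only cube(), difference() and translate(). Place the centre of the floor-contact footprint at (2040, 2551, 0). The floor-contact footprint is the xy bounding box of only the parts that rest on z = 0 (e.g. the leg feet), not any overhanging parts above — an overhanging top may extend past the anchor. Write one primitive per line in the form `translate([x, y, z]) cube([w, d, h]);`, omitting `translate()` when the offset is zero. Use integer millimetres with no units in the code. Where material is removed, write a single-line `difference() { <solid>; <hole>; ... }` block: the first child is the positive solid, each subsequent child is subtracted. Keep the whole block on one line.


difference() { translate([305, 451, 0]) cube([3470, 235, 2990]); translate([1333, 451, 0]) cube([770, 235, 2021]); }
translate([305, 4416, 0]) cube([3470, 235, 2990]);
translate([305, 686, 0]) cube([235, 3730, 2990]);
translate([3540, 686, 0]) cube([235, 3730, 2990]);


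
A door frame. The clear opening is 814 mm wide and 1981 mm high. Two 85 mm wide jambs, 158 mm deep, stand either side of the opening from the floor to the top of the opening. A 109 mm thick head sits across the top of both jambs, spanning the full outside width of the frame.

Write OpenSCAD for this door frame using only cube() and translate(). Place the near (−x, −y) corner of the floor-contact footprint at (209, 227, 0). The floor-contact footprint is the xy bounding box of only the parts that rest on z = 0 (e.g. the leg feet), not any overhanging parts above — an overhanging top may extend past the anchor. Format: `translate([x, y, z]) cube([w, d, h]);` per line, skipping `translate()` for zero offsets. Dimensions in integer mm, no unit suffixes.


translate([209, 227, 0]) cube([85, 158, 1981]);
translate([1108, 227, 0]) cube([85, 158, 1981]);
translate([209, 227, 1981]) cube([984, 158, 109]);


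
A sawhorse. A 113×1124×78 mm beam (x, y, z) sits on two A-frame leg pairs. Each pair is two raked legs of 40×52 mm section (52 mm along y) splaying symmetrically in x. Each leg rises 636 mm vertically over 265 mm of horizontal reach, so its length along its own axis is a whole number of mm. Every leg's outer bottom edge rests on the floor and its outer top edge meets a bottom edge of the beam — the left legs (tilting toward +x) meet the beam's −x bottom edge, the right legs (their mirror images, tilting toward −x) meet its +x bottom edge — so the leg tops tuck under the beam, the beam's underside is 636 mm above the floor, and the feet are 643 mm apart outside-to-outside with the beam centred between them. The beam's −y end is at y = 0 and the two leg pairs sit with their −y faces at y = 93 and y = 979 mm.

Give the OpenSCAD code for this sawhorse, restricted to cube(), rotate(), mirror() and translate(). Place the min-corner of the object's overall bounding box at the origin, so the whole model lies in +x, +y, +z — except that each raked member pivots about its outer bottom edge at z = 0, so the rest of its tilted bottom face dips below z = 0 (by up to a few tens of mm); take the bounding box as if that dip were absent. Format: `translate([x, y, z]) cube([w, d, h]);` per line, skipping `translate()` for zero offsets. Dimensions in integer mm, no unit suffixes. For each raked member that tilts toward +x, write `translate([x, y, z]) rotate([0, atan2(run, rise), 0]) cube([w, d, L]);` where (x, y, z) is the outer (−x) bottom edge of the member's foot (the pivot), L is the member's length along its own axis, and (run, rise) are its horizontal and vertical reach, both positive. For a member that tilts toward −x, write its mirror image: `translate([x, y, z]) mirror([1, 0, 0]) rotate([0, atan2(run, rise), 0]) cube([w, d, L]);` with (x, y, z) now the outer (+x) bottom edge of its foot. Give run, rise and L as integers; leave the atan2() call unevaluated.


translate([265, 0, 636]) cube([113, 1124, 78]);
translate([0, 93, 0]) rotate([0, atan2(265, 636), 0]) cube([40, 52, 689]);
translate([643, 93, 0]) mirror([1, 0, 0]) rotate([0, atan2(265, 636), 0]) cube([40, 52, 689]);
translate([0, 979, 0]) rotate([0, atan2(265, 636), 0]) cube([40, 52, 689]);
translate([643, 979, 0]) mirror([1, 0, 0]) rotate([0, atan2(265, 636), 0]) cube([40, 52, 689]);


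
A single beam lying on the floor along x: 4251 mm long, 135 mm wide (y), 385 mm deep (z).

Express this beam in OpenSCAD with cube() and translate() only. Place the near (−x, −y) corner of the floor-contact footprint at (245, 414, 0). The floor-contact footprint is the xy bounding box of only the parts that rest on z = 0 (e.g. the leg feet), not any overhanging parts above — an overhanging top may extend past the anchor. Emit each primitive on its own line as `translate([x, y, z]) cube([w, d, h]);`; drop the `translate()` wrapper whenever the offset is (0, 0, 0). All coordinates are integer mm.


translate([245, 414, 0]) cube([4251, 135, 385]);


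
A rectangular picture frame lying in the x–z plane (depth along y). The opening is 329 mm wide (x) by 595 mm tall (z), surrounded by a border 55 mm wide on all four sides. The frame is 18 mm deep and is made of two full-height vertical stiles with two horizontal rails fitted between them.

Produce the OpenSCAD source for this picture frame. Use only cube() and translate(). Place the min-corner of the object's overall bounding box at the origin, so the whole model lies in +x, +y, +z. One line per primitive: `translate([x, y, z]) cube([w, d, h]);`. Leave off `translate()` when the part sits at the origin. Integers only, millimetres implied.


cube([55, 18, 705]);
translate([384, 0, 0]) cube([55, 18, 705]);
translate([55, 0, 0]) cube([329, 18, 55]);
translate([55, 0, 650]) cube([329, 18, 55]);


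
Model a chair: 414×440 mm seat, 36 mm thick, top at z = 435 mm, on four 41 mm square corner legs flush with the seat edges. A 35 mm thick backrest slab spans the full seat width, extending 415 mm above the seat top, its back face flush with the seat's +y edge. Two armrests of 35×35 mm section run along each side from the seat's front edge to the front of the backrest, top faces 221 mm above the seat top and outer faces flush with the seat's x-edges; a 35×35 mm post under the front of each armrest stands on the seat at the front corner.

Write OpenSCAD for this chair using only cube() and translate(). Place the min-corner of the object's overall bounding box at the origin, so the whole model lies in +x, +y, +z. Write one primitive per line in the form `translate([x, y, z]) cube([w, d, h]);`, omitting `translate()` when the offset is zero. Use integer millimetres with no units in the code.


translate([0, 0, 399]) cube([414, 440, 36]);
cube([41, 41, 399]);
translate([373, 0, 0]) cube([41, 41, 399]);
translate([0, 399, 0]) cube([41, 41, 399]);
translate([373, 399, 0]) cube([41, 41, 399]);
translate([0, 405, 435]) cube([414, 35, 415]);
translate([0, 0, 621]) cube([35, 405, 35]);
translate([379, 0, 621]) cube([35, 405, 35]);
translate([0, 0, 435]) cube([35, 35, 186]);
translate([379, 0, 435]) cube([35, 35, 186]);
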